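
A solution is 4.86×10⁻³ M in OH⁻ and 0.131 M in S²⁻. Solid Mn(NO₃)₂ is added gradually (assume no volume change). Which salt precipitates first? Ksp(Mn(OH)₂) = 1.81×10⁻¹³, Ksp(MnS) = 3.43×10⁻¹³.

MnS

Each salt precipitates once Q = Ksp for that salt.
For Mn(OH)₂: [Mn²⁺] = (Ksp/[OH⁻]^2) = 7.66×10⁻⁹ M
For MnS: [Mn²⁺] = (Ksp/[S²⁻]) = 2.62×10⁻¹² M
MnS requires the lower [Mn²⁺], so it precipitates first.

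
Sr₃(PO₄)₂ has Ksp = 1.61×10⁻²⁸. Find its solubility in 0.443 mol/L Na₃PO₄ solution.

3.12×10⁻¹⁰ M

Sr₃(PO₄)₂(s) ⇌ 3 Sr²⁺(aq) + 2 PO₄³⁻(aq)
With PO₄³⁻ already at 0.443 mol/L and s small, take [PO₄³⁻] ≈ 0.443 mol/L and [Sr²⁺] = 3s.
Ksp = [Sr²⁺]^3[PO₄³⁻]^2 = (3s)^3(0.443)^2
(3s)^3 = 1.61×10⁻²⁸ / (0.443)^2 = 8.20×10⁻²⁸
s = 3.12×10⁻¹⁰ mol/L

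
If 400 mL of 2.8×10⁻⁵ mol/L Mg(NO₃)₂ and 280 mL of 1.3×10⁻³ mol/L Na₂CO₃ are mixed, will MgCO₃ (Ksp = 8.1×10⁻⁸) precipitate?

No

Total volume after mixing = 400 + 280 = 680 mL.
[Mg²⁺] = (2.8×10⁻⁵)(400)/680 = 1.6×10⁻⁵ mol/L
[CO₃²⁻] = (1.3×10⁻³)(280)/680 = 5.4×10⁻⁴ mol/L
Q = [Mg²⁺][CO₃²⁻] = 8.8×10⁻⁹
Since Q (8.8×10⁻⁹) is less than Ksp (8.1×10⁻⁸), no MgCO₃ precipitates.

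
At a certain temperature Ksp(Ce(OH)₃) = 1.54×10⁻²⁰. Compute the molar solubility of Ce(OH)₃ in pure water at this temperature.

4.89×10⁻⁶ M

Ce(OH)₃(s) ⇌ Ce³⁺(aq) + 3 OH⁻(aq)
Let s be the molar solubility. Then [Ce³⁺] = s and [OH⁻] = 3s.
Ksp = [Ce³⁺][OH⁻]^3 = s · (3s)^3 = 27s^4
27s^4 = 1.54×10⁻²⁰  ⇒  s^4 = 5.70×10⁻²²
Taking the 4th root, s = 4.89×10⁻⁶ mol L⁻¹.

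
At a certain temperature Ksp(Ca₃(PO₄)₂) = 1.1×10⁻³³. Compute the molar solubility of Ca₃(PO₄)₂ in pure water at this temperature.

Ca₃(PO₄)₂(s) ⇌ 3 Ca²⁺(aq) + 2 PO₄³⁻(aq)
For each mole of Ca₃(PO₄)₂ that dissolves per liter, [Ca²⁺] = 3s and [PO₄³⁻] = 2s; let s denote this solubility.
Ksp = [Ca²⁺]^3[PO₄³⁻]^2 = (3s)^3 · (2s)^2 = 108s^5
108s^5 = 1.1×10⁻³³  ⇒  s^5 = 1.0×10⁻³⁵
s = (1.0×10⁻³⁵)^(1/5) = 1.0×10⁻⁷ M

1.0×10⁻⁷ M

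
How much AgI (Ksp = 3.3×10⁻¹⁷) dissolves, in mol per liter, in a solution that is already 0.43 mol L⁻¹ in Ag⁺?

7.7×10⁻¹⁷ M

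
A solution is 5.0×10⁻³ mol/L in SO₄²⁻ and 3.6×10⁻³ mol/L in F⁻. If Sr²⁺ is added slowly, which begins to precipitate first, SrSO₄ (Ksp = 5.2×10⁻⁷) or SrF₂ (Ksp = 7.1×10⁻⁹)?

SrSO₄

A salt starts to precipitate once the ion product Q reaches its Ksp.
For SrSO₄: [Sr²⁺] = (Ksp/[SO₄²⁻]) = 1.0×10⁻⁴ mol/L
For SrF₂: [Sr²⁺] = (Ksp/[F⁻]^2) = 5.5×10⁻⁴ mol/L
SrSO₄ requires the lower [Sr²⁺], so it precipitates first.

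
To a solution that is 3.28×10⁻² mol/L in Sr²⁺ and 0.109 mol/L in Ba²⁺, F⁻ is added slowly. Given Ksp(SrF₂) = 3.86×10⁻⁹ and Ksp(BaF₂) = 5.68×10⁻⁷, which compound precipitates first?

The threshold for precipitation is Q = Ksp.
For SrF₂: [F⁻] = (Ksp/[Sr²⁺])^(1/2) = 3.43×10⁻⁴ mol/L
For BaF₂: [F⁻] = (Ksp/[Ba²⁺])^(1/2) = 2.28×10⁻³ mol/L
The smaller threshold [F⁻] is reached first, so SrF₂ precipitates first.

SrF₂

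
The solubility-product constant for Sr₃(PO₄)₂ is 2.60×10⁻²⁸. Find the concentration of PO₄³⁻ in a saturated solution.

Sr₃(PO₄)₂(s) ⇌ 3 Sr²⁺(aq) + 2 PO₄³⁻(aq)
Call the molar solubility s, so that [Sr²⁺] = 3s and [PO₄³⁻] = 2s.
Ksp = [Sr²⁺]^3[PO₄³⁻]^2 = (3s)^3 · (2s)^2 = 108s^5 = 2.60×10⁻²⁸
s = 1.19×10⁻⁶ M
[PO₄³⁻] = 2s = 2.38×10⁻⁶ M

2.38×10⁻⁶ M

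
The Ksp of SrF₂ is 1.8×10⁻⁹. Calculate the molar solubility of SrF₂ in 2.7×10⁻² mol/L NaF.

SrF₂(s) ⇌ Sr²⁺(aq) + 2 F⁻(aq)
With F⁻ already at 2.7×10⁻² mol/L and s small, take [F⁻] ≈ 2.7×10⁻² mol/L and [Sr²⁺] = s.
Ksp = [Sr²⁺][F⁻]^2 = s(2.7×10⁻²)^2
s = 1.8×10⁻⁹ / (2.7×10⁻²)^2 = 2.5×10⁻⁶
s = 2.5×10⁻⁶ mol/L

2.5×10⁻⁶ M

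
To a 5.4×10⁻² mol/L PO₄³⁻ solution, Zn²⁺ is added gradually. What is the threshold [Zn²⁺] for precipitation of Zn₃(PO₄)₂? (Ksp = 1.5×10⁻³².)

The threshold for precipitation is Q = Ksp.
Zn₃(PO₄)₂(s) ⇌ 3 Zn²⁺(aq) + 2 PO₄³⁻(aq)
Ksp = [Zn²⁺]^3[PO₄³⁻]^2 = [Zn²⁺]^3(5.4×10⁻²)^2
[Zn²⁺]^3 = 1.5×10⁻³² / (5.4×10⁻²)^2 = 5.1×10⁻³⁰
[Zn²⁺] = 1.7×10⁻¹⁰ mol/L

1.7×10⁻¹⁰ M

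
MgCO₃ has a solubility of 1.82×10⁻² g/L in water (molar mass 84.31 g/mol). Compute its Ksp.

s = (1.82×10⁻² g L⁻¹)/(84.31 g mol⁻¹) = 2.1587×10⁻⁴ M
MgCO₃(s) ⇌ Mg²⁺(aq) + CO₃²⁻(aq)
Call the molar solubility s, so that [Mg²⁺] = s and [CO₃²⁻] = s.
Ksp = [Mg²⁺][CO₃²⁻] = s · s = s^2
Ksp = (2.1587×10⁻⁴)^2 = 4.66×10⁻⁸

Ksp = 4.66×10⁻⁸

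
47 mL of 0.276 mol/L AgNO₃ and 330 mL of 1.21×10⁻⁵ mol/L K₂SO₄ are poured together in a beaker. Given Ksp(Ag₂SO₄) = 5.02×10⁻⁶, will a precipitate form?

Total volume after mixing = 47 + 330 = 377 mL.
[Ag⁺] = (0.276)(47)/377 = 3.44×10⁻² mol/L
[SO₄²⁻] = (1.21×10⁻⁵)(330)/377 = 1.06×10⁻⁵ mol/L
Q = [Ag⁺]^2[SO₄²⁻] = 1.25×10⁻⁸
Since Q (1.25×10⁻⁸) is less than Ksp (5.02×10⁻⁶), no Ag₂SO₄ precipitates.

No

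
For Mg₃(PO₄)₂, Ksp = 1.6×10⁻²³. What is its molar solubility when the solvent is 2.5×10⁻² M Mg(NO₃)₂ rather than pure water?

5.1×10⁻¹⁰ M

Mg₃(PO₄)₂(s) ⇌ 3 Mg²⁺(aq) + 2 PO₄³⁻(aq)
Let s be the solubility of Mg₃(PO₄)₂ here. The common ion gives [Mg²⁺] ≈ 2.5×10⁻² M, and [PO₄³⁻] = 2s.
Ksp = [Mg²⁺]^3[PO₄³⁻]^2 = (2.5×10⁻²)^3(2s)^2
(2s)^2 = 1.6×10⁻²³ / (2.5×10⁻²)^3 = 1.0×10⁻¹⁸
s = 5.1×10⁻¹⁰ M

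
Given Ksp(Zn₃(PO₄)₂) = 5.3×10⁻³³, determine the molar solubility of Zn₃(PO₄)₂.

Zn₃(PO₄)₂(s) ⇌ 3 Zn²⁺(aq) + 2 PO₄³⁻(aq)
With molar solubility s: [Zn²⁺] = 3s, [PO₄³⁻] = 2s.
Ksp = [Zn²⁺]^3[PO₄³⁻]^2 = (3s)^3 · (2s)^2 = 108s^5
108s^5 = 5.3×10⁻³³  ⇒  s^5 = 4.9×10⁻³⁵
Taking the 5th root, s = 1.4×10⁻⁷ mol/L.

1.4×10⁻⁷ M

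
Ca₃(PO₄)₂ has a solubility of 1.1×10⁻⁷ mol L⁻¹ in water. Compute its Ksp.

Ksp = 1.7×10⁻³³

Ca₃(PO₄)₂(s) ⇌ 3 Ca²⁺(aq) + 2 PO₄³⁻(aq)
If s mol/L of Ca₃(PO₄)₂ dissolves, [Ca²⁺] = 3s and [PO₄³⁻] = 2s.
Ksp = [Ca²⁺]^3[PO₄³⁻]^2 = (3s)^3 · (2s)^2 = 108s^5
Ksp = 108 × (1.1×10⁻⁷)^5 = 1.7×10⁻³³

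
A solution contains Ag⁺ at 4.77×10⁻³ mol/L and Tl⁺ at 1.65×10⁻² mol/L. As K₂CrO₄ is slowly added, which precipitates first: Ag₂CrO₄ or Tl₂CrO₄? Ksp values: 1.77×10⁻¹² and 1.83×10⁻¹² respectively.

Tl₂CrO₄

Each salt precipitates once Q = Ksp for that salt.
For Ag₂CrO₄: [CrO₄²⁻] = (Ksp/[Ag⁺]^2) = 7.78×10⁻⁸ mol/L
For Tl₂CrO₄: [CrO₄²⁻] = (Ksp/[Tl⁺]^2) = 6.72×10⁻⁹ mol/L
Since Tl₂CrO₄ needs less CrO₄²⁻ to reach saturation, it precipitates first.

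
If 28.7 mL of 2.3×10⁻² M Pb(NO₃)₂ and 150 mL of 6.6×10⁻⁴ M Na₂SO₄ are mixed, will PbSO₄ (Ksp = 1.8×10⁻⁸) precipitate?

Yes

After mixing, V = 28.7 mL + 150 mL = 178.7 mL.
[Pb²⁺] = (2.3×10⁻²)(28.7)/178.7 = 3.7×10⁻³ M
[SO₄²⁻] = (6.6×10⁻⁴)(150)/178.7 = 5.5×10⁻⁴ M
Q = [Pb²⁺][SO₄²⁻] = 2.0×10⁻⁶
Because Q > Ksp (2.0×10⁻⁶ vs 1.8×10⁻⁸), a precipitate of PbSO₄ forms.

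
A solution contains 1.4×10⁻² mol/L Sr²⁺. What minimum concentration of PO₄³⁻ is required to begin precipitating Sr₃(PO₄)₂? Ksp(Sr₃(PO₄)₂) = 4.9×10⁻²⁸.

Precipitation begins when Q = Ksp.
Sr₃(PO₄)₂(s) ⇌ 3 Sr²⁺(aq) + 2 PO₄³⁻(aq)
Ksp = [Sr²⁺]^3[PO₄³⁻]^2 = [PO₄³⁻]^2(1.4×10⁻²)^3
[PO₄³⁻]^2 = 4.9×10⁻²⁸ / (1.4×10⁻²)^3 = 1.8×10⁻²²
[PO₄³⁻] = 1.3×10⁻¹¹ mol/L

1.3×10⁻¹¹ M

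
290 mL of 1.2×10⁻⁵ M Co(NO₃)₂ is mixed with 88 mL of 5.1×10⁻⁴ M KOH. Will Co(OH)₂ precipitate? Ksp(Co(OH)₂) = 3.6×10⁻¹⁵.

Yes

The combined volume is 378 mL.
[Co²⁺] = (1.2×10⁻⁵)(290)/378 = 9.2×10⁻⁶ M
[OH⁻] = (5.1×10⁻⁴)(88)/378 = 1.2×10⁻⁴ M
Q = [Co²⁺][OH⁻]^2 = 1.3×10⁻¹³
Q = 1.3×10⁻¹³ > Ksp = 3.6×10⁻¹⁵, so the solution is supersaturated and Co(OH)₂ precipitates.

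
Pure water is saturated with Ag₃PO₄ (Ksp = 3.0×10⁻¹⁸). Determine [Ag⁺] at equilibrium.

5.5×10⁻⁵ M

Ag₃PO₄(s) ⇌ 3 Ag⁺(aq) + PO₄³⁻(aq)
With molar solubility s: [Ag⁺] = 3s, [PO₄³⁻] = s.
Ksp = [Ag⁺]^3[PO₄³⁻] = (3s)^3 · s = 27s^4 = 3.0×10⁻¹⁸
s = 1.8×10⁻⁵ M
[Ag⁺] = 3s = 5.5×10⁻⁵ M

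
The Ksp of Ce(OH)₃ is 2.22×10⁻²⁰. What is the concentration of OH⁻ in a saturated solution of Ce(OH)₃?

Ce(OH)₃(s) ⇌ Ce³⁺(aq) + 3 OH⁻(aq)
For each mole of Ce(OH)₃ that dissolves per liter, [Ce³⁺] = s and [OH⁻] = 3s; let s denote this solubility.
Ksp = [Ce³⁺][OH⁻]^3 = s · (3s)^3 = 27s^4 = 2.22×10⁻²⁰
s = 5.35×10⁻⁶ mol L⁻¹
[OH⁻] = 3s = 1.61×10⁻⁵ mol L⁻¹

1.61×10⁻⁵ M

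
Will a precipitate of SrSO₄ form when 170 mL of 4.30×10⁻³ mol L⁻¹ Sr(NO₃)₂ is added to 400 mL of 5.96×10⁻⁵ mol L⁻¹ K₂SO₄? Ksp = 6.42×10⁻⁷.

After mixing, V = 170 mL + 400 mL = 570 mL.
[Sr²⁺] = (4.30×10⁻³)(170)/570 = 1.28×10⁻³ mol L⁻¹
[SO₄²⁻] = (5.96×10⁻⁵)(400)/570 = 4.18×10⁻⁵ mol L⁻¹
Q = [Sr²⁺][SO₄²⁻] = 5.36×10⁻⁸
Q = 5.36×10⁻⁸ < Ksp = 6.42×10⁻⁷, so the solution is unsaturated and no precipitate forms.

No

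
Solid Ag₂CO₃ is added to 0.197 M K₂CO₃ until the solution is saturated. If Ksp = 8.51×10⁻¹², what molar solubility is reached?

Ag₂CO₃(s) ⇌ 2 Ag⁺(aq) + CO₃²⁻(aq)
With CO₃²⁻ already at 0.197 M and s small, take [CO₃²⁻] ≈ 0.197 M and [Ag⁺] = 2s.
Ksp = [Ag⁺]^2[CO₃²⁻] = (2s)^2(0.197)
(2s)^2 = 8.51×10⁻¹² / (0.197) = 4.32×10⁻¹¹
s = 3.29×10⁻⁶ M

3.29×10⁻⁶ M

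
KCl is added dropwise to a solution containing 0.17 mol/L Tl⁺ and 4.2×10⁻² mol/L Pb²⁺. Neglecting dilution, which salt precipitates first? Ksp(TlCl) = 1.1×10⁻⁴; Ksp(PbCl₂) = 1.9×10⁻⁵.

Precipitation begins when Q = Ksp.
For TlCl: [Cl⁻] = (Ksp/[Tl⁺]) = 6.5×10⁻⁴ mol/L
For PbCl₂: [Cl⁻] = (Ksp/[Pb²⁺])^(1/2) = 2.1×10⁻² mol/L
TlCl requires the lower [Cl⁻], so it precipitates first.

TlCl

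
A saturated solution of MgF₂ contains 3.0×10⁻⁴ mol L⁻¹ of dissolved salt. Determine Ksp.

Ksp = 1.1×10⁻¹⁰

MgF₂(s) ⇌ Mg²⁺(aq) + 2 F⁻(aq)
With molar solubility s: [Mg²⁺] = s, [F⁻] = 2s.
Ksp = [Mg²⁺][F⁻]^2 = s · (2s)^2 = 4s^3
Ksp = 4 × (3.0×10⁻⁴)^3 = 1.1×10⁻¹⁰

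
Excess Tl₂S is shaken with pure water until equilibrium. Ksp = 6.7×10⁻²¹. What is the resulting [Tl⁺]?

2.4×10⁻⁷ M

Tl₂S(s) ⇌ 2 Tl⁺(aq) + S²⁻(aq)
With molar solubility s: [Tl⁺] = 2s, [S²⁻] = s.
Ksp = [Tl⁺]^2[S²⁻] = (2s)^2 · s = 4s^3 = 6.7×10⁻²¹
s = 1.2×10⁻⁷ mol L⁻¹
[Tl⁺] = 2s = 2.4×10⁻⁷ mol L⁻¹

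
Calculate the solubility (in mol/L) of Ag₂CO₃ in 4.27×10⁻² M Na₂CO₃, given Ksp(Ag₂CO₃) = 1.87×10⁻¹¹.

1.05×10⁻⁵ M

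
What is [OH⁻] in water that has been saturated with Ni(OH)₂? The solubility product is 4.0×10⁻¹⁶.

Ni(OH)₂(s) ⇌ Ni²⁺(aq) + 2 OH⁻(aq)
Let s be the molar solubility. Then [Ni²⁺] = s and [OH⁻] = 2s.
Ksp = [Ni²⁺][OH⁻]^2 = s · (2s)^2 = 4s^3 = 4.0×10⁻¹⁶
s = 4.6×10⁻⁶ mol L⁻¹
[OH⁻] = 2s = 9.3×10⁻⁶ mol L⁻¹

9.3×10⁻⁶ M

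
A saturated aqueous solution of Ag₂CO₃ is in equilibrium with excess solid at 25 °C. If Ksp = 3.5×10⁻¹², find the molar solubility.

9.6×10⁻⁵ M

Ag₂CO₃(s) ⇌ 2 Ag⁺(aq) + CO₃²⁻(aq)
If s mol/L of Ag₂CO₃ dissolves, [Ag⁺] = 2s and [CO₃²⁻] = s.
Ksp = [Ag⁺]^2[CO₃²⁻] = (2s)^2 · s = 4s^3
4s^3 = 3.5×10⁻¹²  ⇒  s^3 = 8.8×10⁻¹³
s = 9.6×10⁻⁵ M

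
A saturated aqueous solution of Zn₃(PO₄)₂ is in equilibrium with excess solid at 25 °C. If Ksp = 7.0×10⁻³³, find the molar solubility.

Zn₃(PO₄)₂(s) ⇌ 3 Zn²⁺(aq) + 2 PO₄³⁻(aq)
Call the molar solubility s, so that [Zn²⁺] = 3s and [PO₄³⁻] = 2s.
Ksp = [Zn²⁺]^3[PO₄³⁻]^2 = (3s)^3 · (2s)^2 = 108s^5
108s^5 = 7.0×10⁻³³  ⇒  s^5 = 6.5×10⁻³⁵
s = (6.5×10⁻³⁵)^(1/5) = 1.5×10⁻⁷ mol/L

1.5×10⁻⁷ M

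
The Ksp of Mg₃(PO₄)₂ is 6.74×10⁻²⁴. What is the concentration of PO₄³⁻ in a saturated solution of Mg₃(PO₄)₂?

Mg₃(PO₄)₂(s) ⇌ 3 Mg²⁺(aq) + 2 PO₄³⁻(aq)
If s mol/L of Mg₃(PO₄)₂ dissolves, [Mg²⁺] = 3s and [PO₄³⁻] = 2s.
Ksp = [Mg²⁺]^3[PO₄³⁻]^2 = (3s)^3 · (2s)^2 = 108s^5 = 6.74×10⁻²⁴
s = 9.10×10⁻⁶ mol L⁻¹
[PO₄³⁻] = 2s = 1.82×10⁻⁵ mol L⁻¹

1.82×10⁻⁵ M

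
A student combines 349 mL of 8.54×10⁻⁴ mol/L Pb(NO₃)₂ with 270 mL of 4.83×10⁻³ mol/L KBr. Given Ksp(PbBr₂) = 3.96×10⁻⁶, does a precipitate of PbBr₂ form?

The combined volume is 619 mL.
[Pb²⁺] = (8.54×10⁻⁴)(349)/619 = 4.81×10⁻⁴ mol/L
[Br⁻] = (4.83×10⁻³)(270)/619 = 2.11×10⁻³ mol/L
Q = [Pb²⁺][Br⁻]^2 = 2.14×10⁻⁹
Q = 2.14×10⁻⁹ < Ksp = 3.96×10⁻⁶, so the solution is unsaturated and no precipitate forms.

No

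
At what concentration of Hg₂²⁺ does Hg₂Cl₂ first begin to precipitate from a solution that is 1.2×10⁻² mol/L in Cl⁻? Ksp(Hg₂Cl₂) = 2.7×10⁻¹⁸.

The threshold for precipitation is Q = Ksp.
Hg₂Cl₂(s) ⇌ Hg₂²⁺(aq) + 2 Cl⁻(aq)
Ksp = [Hg₂²⁺][Cl⁻]^2 = [Hg₂²⁺](1.2×10⁻²)^2
[Hg₂²⁺] = 2.7×10⁻¹⁸ / (1.2×10⁻²)^2 = 1.9×10⁻¹⁴
[Hg₂²⁺] = 1.9×10⁻¹⁴ mol/L

1.9×10⁻¹⁴ M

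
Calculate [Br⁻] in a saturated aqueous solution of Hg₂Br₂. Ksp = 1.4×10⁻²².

Hg₂Br₂(s) ⇌ Hg₂²⁺(aq) + 2 Br⁻(aq)
For each mole of Hg₂Br₂ that dissolves per liter, [Hg₂²⁺] = s and [Br⁻] = 2s; let s denote this solubility.
Ksp = [Hg₂²⁺][Br⁻]^2 = s · (2s)^2 = 4s^3 = 1.4×10⁻²²
s = 3.3×10⁻⁸ M
[Br⁻] = 2s = 6.5×10⁻⁸ M

6.5×10⁻⁸ M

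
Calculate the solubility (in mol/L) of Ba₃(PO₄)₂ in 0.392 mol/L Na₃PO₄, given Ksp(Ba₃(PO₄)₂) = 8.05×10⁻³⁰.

Ba₃(PO₄)₂(s) ⇌ 3 Ba²⁺(aq) + 2 PO₄³⁻(aq)
With PO₄³⁻ already at 0.392 mol/L and s small, take [PO₄³⁻] ≈ 0.392 mol/L and [Ba²⁺] = 3s.
Ksp = [Ba²⁺]^3[PO₄³⁻]^2 = (3s)^3(0.392)^2
(3s)^3 = 8.05×10⁻³⁰ / (0.392)^2 = 5.24×10⁻²⁹
s = 1.25×10⁻¹⁰ mol/L

1.25×10⁻¹⁰ M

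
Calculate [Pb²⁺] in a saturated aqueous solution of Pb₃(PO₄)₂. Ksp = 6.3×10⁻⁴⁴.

2.7×10⁻⁹ M

Pb₃(PO₄)₂(s) ⇌ 3 Pb²⁺(aq) + 2 PO₄³⁻(aq)
If s mol/L of Pb₃(PO₄)₂ dissolves, [Pb²⁺] = 3s and [PO₄³⁻] = 2s.
Ksp = [Pb²⁺]^3[PO₄³⁻]^2 = (3s)^3 · (2s)^2 = 108s^5 = 6.3×10⁻⁴⁴
s = 9.0×10⁻¹⁰ mol L⁻¹
[Pb²⁺] = 3s = 2.7×10⁻⁹ mol L⁻¹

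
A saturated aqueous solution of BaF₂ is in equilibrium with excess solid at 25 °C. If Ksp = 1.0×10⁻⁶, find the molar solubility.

6.3×10⁻³ M

BaF₂(s) ⇌ Ba²⁺(aq) + 2 F⁻(aq)
If s mol/L of BaF₂ dissolves, [Ba²⁺] = s and [F⁻] = 2s.
Ksp = [Ba²⁺][F⁻]^2 = s · (2s)^2 = 4s^3
4s^3 = 1.0×10⁻⁶  ⇒  s^3 = 2.5×10⁻⁷
s = 6.3×10⁻³ mol/L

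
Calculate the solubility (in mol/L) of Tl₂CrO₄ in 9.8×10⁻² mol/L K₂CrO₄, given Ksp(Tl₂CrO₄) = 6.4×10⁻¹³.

1.3×10⁻⁶ M

Tl₂CrO₄(s) ⇌ 2 Tl⁺(aq) + CrO₄²⁻(aq)
The solution already contains CrO₄²⁻ at 9.8×10⁻² mol/L. Let s be the molar solubility of Tl₂CrO₄.
[CrO₄²⁻] ≈ 9.8×10⁻² mol/L (common ion dominates); [Tl⁺] = 2s.
Ksp = [Tl⁺]^2[CrO₄²⁻] = (2s)^2(9.8×10⁻²)
(2s)^2 = 6.4×10⁻¹³ / (9.8×10⁻²) = 6.5×10⁻¹²
s = 1.3×10⁻⁶ mol/L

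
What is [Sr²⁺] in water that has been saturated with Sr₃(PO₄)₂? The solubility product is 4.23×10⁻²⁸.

Sr₃(PO₄)₂(s) ⇌ 3 Sr²⁺(aq) + 2 PO₄³⁻(aq)
With molar solubility s: [Sr²⁺] = 3s, [PO₄³⁻] = 2s.
Ksp = [Sr²⁺]^3[PO₄³⁻]^2 = (3s)^3 · (2s)^2 = 108s^5 = 4.23×10⁻²⁸
s = 1.31×10⁻⁶ mol/L
[Sr²⁺] = 3s = 3.94×10⁻⁶ mol/L

3.94×10⁻⁶ M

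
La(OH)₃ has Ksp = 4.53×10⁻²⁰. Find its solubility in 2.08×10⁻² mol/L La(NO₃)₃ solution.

4.32×10⁻⁷ M

La(OH)₃(s) ⇌ La³⁺(aq) + 3 OH⁻(aq)
Let s be the solubility of La(OH)₃ here. The common ion gives [La³⁺] ≈ 2.08×10⁻² mol/L, and [OH⁻] = 3s.
Ksp = [La³⁺][OH⁻]^3 = (2.08×10⁻²)(3s)^3
(3s)^3 = 4.53×10⁻²⁰ / (2.08×10⁻²) = 2.18×10⁻¹⁸
s = 4.32×10⁻⁷ mol/L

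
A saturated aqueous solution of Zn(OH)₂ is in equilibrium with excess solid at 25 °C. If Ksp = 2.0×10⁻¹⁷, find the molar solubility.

1.7×10⁻⁶ M

Zn(OH)₂(s) ⇌ Zn²⁺(aq) + 2 OH⁻(aq)
Call the molar solubility s, so that [Zn²⁺] = s and [OH⁻] = 2s.
Ksp = [Zn²⁺][OH⁻]^2 = s · (2s)^2 = 4s^3
4s^3 = 2.0×10⁻¹⁷  ⇒  s^3 = 5.0×10⁻¹⁸
s = (5.0×10⁻¹⁸)^(1/3) = 1.7×10⁻⁶ mol L⁻¹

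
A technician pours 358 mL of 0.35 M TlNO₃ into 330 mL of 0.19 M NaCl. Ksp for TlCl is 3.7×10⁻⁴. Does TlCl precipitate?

The combined volume is 688 mL.
[Tl⁺] = (0.35)(358)/688 = 0.18 M
[Cl⁻] = (0.19)(330)/688 = 9.1×10⁻² M
Q = [Tl⁺][Cl⁻] = 1.7×10⁻²
Since Q (1.7×10⁻²) exceeds Ksp (3.7×10⁻⁴), TlCl will precipitate.

Yes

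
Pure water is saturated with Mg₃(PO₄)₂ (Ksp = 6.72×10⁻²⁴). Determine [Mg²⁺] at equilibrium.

Mg₃(PO₄)₂(s) ⇌ 3 Mg²⁺(aq) + 2 PO₄³⁻(aq)
With molar solubility s: [Mg²⁺] = 3s, [PO₄³⁻] = 2s.
Ksp = [Mg²⁺]^3[PO₄³⁻]^2 = (3s)^3 · (2s)^2 = 108s^5 = 6.72×10⁻²⁴
s = 9.09×10⁻⁶ M
[Mg²⁺] = 3s = 2.73×10⁻⁵ M

2.73×10⁻⁵ M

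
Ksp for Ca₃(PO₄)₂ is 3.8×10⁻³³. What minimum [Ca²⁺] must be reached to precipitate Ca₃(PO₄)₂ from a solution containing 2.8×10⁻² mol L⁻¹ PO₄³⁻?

1.7×10⁻¹⁰ M

The threshold for precipitation is Q = Ksp.
Ca₃(PO₄)₂(s) ⇌ 3 Ca²⁺(aq) + 2 PO₄³⁻(aq)
Ksp = [Ca²⁺]^3[PO₄³⁻]^2 = [Ca²⁺]^3(2.8×10⁻²)^2
[Ca²⁺]^3 = 3.8×10⁻³³ / (2.8×10⁻²)^2 = 4.8×10⁻³⁰
[Ca²⁺] = 1.7×10⁻¹⁰ mol L⁻¹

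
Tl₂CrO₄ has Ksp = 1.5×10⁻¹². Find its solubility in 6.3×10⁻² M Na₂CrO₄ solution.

2.4×10⁻⁶ M

Tl₂CrO₄(s) ⇌ 2 Tl⁺(aq) + CrO₄²⁻(aq)
Let s be the solubility of Tl₂CrO₄ here. The common ion gives [CrO₄²⁻] ≈ 6.3×10⁻² M, and [Tl⁺] = 2s.
Ksp = [Tl⁺]^2[CrO₄²⁻] = (2s)^2(6.3×10⁻²)
(2s)^2 = 1.5×10⁻¹² / (6.3×10⁻²) = 2.4×10⁻¹¹
s = 2.4×10⁻⁶ M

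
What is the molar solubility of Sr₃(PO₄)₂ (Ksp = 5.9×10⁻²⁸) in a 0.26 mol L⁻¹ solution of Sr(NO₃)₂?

Sr₃(PO₄)₂(s) ⇌ 3 Sr²⁺(aq) + 2 PO₄³⁻(aq)
Let s be the solubility of Sr₃(PO₄)₂ here. The common ion gives [Sr²⁺] ≈ 0.26 mol L⁻¹, and [PO₄³⁻] = 2s.
Ksp = [Sr²⁺]^3[PO₄³⁻]^2 = (0.26)^3(2s)^2
(2s)^2 = 5.9×10⁻²⁸ / (0.26)^3 = 3.4×10⁻²⁶
s = 9.2×10⁻¹⁴ mol L⁻¹

9.2×10⁻¹⁴ M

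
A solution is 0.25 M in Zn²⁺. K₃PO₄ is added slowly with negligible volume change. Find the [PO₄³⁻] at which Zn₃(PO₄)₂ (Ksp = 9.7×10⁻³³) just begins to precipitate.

7.9×10⁻¹⁶ M

A salt starts to precipitate once the ion product Q reaches its Ksp.
Zn₃(PO₄)₂(s) ⇌ 3 Zn²⁺(aq) + 2 PO₄³⁻(aq)
Ksp = [Zn²⁺]^3[PO₄³⁻]^2 = [PO₄³⁻]^2(0.25)^3
[PO₄³⁻]^2 = 9.7×10⁻³³ / (0.25)^3 = 6.2×10⁻³¹
[PO₄³⁻] = 7.9×10⁻¹⁶ M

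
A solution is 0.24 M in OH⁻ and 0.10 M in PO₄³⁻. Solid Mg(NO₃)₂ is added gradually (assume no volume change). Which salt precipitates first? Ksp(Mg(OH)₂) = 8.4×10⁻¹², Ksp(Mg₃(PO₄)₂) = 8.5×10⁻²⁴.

Precipitation of each salt begins when its ion product equals Ksp.
For Mg(OH)₂: [Mg²⁺] = (Ksp/[OH⁻]^2) = 1.5×10⁻¹⁰ M
For Mg₃(PO₄)₂: [Mg²⁺] = (Ksp/[PO₄³⁻]^2)^(1/3) = 9.5×10⁻⁸ M
The smaller threshold [Mg²⁺] is reached first, so Mg(OH)₂ precipitates first.

Mg(OH)₂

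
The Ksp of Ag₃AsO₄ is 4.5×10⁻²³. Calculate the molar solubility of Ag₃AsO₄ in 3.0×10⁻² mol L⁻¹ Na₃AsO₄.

Ag₃AsO₄(s) ⇌ 3 Ag⁺(aq) + AsO₄³⁻(aq)
AsO₄³⁻ is already present at 3.0×10⁻² mol L⁻¹. If s mol/L of Ag₃AsO₄ dissolves, [Ag⁺] = 3s while [AsO₄³⁻] ≈ 3.0×10⁻² mol L⁻¹.
Ksp = [Ag⁺]^3[AsO₄³⁻] = (3s)^3(3.0×10⁻²)
(3s)^3 = 4.5×10⁻²³ / (3.0×10⁻²) = 1.5×10⁻²¹
s = 3.8×10⁻⁸ mol L⁻¹

3.8×10⁻⁸ M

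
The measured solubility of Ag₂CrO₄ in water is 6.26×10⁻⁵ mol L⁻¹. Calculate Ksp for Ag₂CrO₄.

Ag₂CrO₄(s) ⇌ 2 Ag⁺(aq) + CrO₄²⁻(aq)
If s mol/L of Ag₂CrO₄ dissolves, [Ag⁺] = 2s and [CrO₄²⁻] = s.
Ksp = [Ag⁺]^2[CrO₄²⁻] = (2s)^2 · s = 4s^3
Ksp = 4 × (6.26×10⁻⁵)^3 = 9.81×10⁻¹³

Ksp = 9.81×10⁻¹³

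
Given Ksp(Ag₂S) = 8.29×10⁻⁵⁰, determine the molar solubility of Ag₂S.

Ag₂S(s) ⇌ 2 Ag⁺(aq) + S²⁻(aq)
Call the molar solubility s, so that [Ag⁺] = 2s and [S²⁻] = s.
Ksp = [Ag⁺]^2[S²⁻] = (2s)^2 · s = 4s^3
4s^3 = 8.29×10⁻⁵⁰  ⇒  s^3 = 2.07×10⁻⁵⁰
Taking the 3rd root, s = 2.75×10⁻¹⁷ M.

2.75×10⁻¹⁷ M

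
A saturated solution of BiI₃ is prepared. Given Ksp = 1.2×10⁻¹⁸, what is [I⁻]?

4.4×10⁻⁵ M

BiI₃(s) ⇌ Bi³⁺(aq) + 3 I⁻(aq)
If s mol/L of BiI₃ dissolves, [Bi³⁺] = s and [I⁻] = 3s.
Ksp = [Bi³⁺][I⁻]^3 = s · (3s)^3 = 27s^4 = 1.2×10⁻¹⁸
s = 1.5×10⁻⁵ mol/L
[I⁻] = 3s = 4.4×10⁻⁵ mol/L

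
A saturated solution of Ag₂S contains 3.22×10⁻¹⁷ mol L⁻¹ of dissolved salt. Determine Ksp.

Ag₂S(s) ⇌ 2 Ag⁺(aq) + S²⁻(aq)
Call the molar solubility s, so that [Ag⁺] = 2s and [S²⁻] = s.
Ksp = [Ag⁺]^2[S²⁻] = (2s)^2 · s = 4s^3
Ksp = 4 × (3.22×10⁻¹⁷)^3 = 1.34×10⁻⁴⁹

Ksp = 1.34×10⁻⁴⁹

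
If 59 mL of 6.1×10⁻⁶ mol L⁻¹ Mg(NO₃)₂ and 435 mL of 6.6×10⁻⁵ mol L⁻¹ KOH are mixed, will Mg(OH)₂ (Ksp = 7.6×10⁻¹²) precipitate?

After mixing, V = 59 mL + 435 mL = 494 mL.
[Mg²⁺] = (6.1×10⁻⁶)(59)/494 = 7.3×10⁻⁷ mol L⁻¹
[OH⁻] = (6.6×10⁻⁵)(435)/494 = 5.8×10⁻⁵ mol L⁻¹
Q = [Mg²⁺][OH⁻]^2 = 2.5×10⁻¹⁵
Q = 2.5×10⁻¹⁵ < Ksp = 7.6×10⁻¹², so the solution is unsaturated and no precipitate forms.

No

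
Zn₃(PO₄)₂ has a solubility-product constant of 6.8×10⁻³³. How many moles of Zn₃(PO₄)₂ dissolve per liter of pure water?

Zn₃(PO₄)₂(s) ⇌ 3 Zn²⁺(aq) + 2 PO₄³⁻(aq)
For each mole of Zn₃(PO₄)₂ that dissolves per liter, [Zn²⁺] = 3s and [PO₄³⁻] = 2s; let s denote this solubility.
Ksp = [Zn²⁺]^3[PO₄³⁻]^2 = (3s)^3 · (2s)^2 = 108s^5
108s^5 = 6.8×10⁻³³  ⇒  s^5 = 6.3×10⁻³⁵
s = 1.4×10⁻⁷ mol L⁻¹

1.4×10⁻⁷ M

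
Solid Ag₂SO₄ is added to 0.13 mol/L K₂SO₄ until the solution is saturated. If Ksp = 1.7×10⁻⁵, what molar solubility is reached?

5.7×10⁻³ M

Ag₂SO₄(s) ⇌ 2 Ag⁺(aq) + SO₄²⁻(aq)
SO₄²⁻ is already present at 0.13 mol/L. If s mol/L of Ag₂SO₄ dissolves, [Ag⁺] = 2s while [SO₄²⁻] ≈ 0.13 mol/L.
Ksp = [Ag⁺]^2[SO₄²⁻] = (2s)^2(0.13)
(2s)^2 = 1.7×10⁻⁵ / (0.13) = 1.3×10⁻⁴
s = 5.7×10⁻³ mol/L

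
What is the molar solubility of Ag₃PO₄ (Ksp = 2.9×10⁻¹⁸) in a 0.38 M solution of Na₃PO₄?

Ag₃PO₄(s) ⇌ 3 Ag⁺(aq) + PO₄³⁻(aq)
The solution already contains PO₄³⁻ at 0.38 M. Let s be the molar solubility of Ag₃PO₄.
[PO₄³⁻] ≈ 0.38 M (common ion dominates); [Ag⁺] = 3s.
Ksp = [Ag⁺]^3[PO₄³⁻] = (3s)^3(0.38)
(3s)^3 = 2.9×10⁻¹⁸ / (0.38) = 7.6×10⁻¹⁸
s = 6.6×10⁻⁷ M

6.6×10⁻⁷ M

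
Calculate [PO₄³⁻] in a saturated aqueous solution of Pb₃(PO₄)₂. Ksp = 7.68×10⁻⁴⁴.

1.87×10⁻⁹ M

Pb₃(PO₄)₂(s) ⇌ 3 Pb²⁺(aq) + 2 PO₄³⁻(aq)
Let s be the molar solubility. Then [Pb²⁺] = 3s and [PO₄³⁻] = 2s.
Ksp = [Pb²⁺]^3[PO₄³⁻]^2 = (3s)^3 · (2s)^2 = 108s^5 = 7.68×10⁻⁴⁴
s = 9.34×10⁻¹⁰ mol/L
[PO₄³⁻] = 2s = 1.87×10⁻⁹ mol/L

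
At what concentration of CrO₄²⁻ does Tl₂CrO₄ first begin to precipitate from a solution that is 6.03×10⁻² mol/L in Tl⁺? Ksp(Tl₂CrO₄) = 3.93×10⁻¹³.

Precipitation of each salt begins when its ion product equals Ksp.
Tl₂CrO₄(s) ⇌ 2 Tl⁺(aq) + CrO₄²⁻(aq)
Ksp = [Tl⁺]^2[CrO₄²⁻] = [CrO₄²⁻](6.03×10⁻²)^2
[CrO₄²⁻] = 3.93×10⁻¹³ / (6.03×10⁻²)^2 = 1.08×10⁻¹⁰
[CrO₄²⁻] = 1.08×10⁻¹⁰ mol/L

1.08×10⁻¹⁰ M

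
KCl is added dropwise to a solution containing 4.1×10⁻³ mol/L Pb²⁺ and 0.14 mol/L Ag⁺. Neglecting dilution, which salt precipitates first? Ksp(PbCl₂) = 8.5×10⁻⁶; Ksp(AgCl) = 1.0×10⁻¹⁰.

Precipitation begins when Q = Ksp.
For PbCl₂: [Cl⁻] = (Ksp/[Pb²⁺])^(1/2) = 4.6×10⁻² mol/L
For AgCl: [Cl⁻] = (Ksp/[Ag⁺]) = 7.1×10⁻¹⁰ mol/L
AgCl requires the lower [Cl⁻], so it precipitates first.

AgCl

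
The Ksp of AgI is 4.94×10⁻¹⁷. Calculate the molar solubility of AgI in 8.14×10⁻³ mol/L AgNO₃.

AgI(s) ⇌ Ag⁺(aq) + I⁻(aq)
Let s be the solubility of AgI here. The common ion gives [Ag⁺] ≈ 8.14×10⁻³ mol/L, and [I⁻] = s.
Ksp = [Ag⁺][I⁻] = (8.14×10⁻³)s
s = 4.94×10⁻¹⁷ / (8.14×10⁻³) = 6.07×10⁻¹⁵
s = 6.07×10⁻¹⁵ mol/L

6.07×10⁻¹⁵ M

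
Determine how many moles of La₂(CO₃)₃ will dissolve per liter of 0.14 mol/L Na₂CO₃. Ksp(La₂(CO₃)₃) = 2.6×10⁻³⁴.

La₂(CO₃)₃(s) ⇌ 2 La³⁺(aq) + 3 CO₃²⁻(aq)
The solution already contains CO₃²⁻ at 0.14 mol/L. Let s be the molar solubility of La₂(CO₃)₃.
[CO₃²⁻] ≈ 0.14 mol/L (common ion dominates); [La³⁺] = 2s.
Ksp = [La³⁺]^2[CO₃²⁻]^3 = (2s)^2(0.14)^3
(2s)^2 = 2.6×10⁻³⁴ / (0.14)^3 = 9.5×10⁻³²
s = 1.5×10⁻¹⁶ mol/L

1.5×10⁻¹⁶ M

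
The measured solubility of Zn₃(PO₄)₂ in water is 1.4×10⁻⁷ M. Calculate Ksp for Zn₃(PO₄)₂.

Zn₃(PO₄)₂(s) ⇌ 3 Zn²⁺(aq) + 2 PO₄³⁻(aq)
For each mole of Zn₃(PO₄)₂ that dissolves per liter, [Zn²⁺] = 3s and [PO₄³⁻] = 2s; let s denote this solubility.
Ksp = [Zn²⁺]^3[PO₄³⁻]^2 = (3s)^3 · (2s)^2 = 108s^5
Ksp = 108 × (1.4×10⁻⁷)^5 = 5.8×10⁻³³

Ksp = 5.8×10⁻³³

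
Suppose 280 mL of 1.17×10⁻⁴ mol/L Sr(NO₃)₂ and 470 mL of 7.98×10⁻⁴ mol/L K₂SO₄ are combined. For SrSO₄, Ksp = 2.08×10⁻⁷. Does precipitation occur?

The combined volume is 750 mL.
[Sr²⁺] = (1.17×10⁻⁴)(280)/750 = 4.37×10⁻⁵ mol/L
[SO₄²⁻] = (7.98×10⁻⁴)(470)/750 = 5.00×10⁻⁴ mol/L
Q = [Sr²⁺][SO₄²⁻] = 2.18×10⁻⁸
Since Q (2.18×10⁻⁸) is less than Ksp (2.08×10⁻⁷), no SrSO₄ precipitates.

No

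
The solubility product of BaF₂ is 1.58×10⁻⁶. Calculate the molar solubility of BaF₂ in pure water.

BaF₂(s) ⇌ Ba²⁺(aq) + 2 F⁻(aq)
For each mole of BaF₂ that dissolves per liter, [Ba²⁺] = s and [F⁻] = 2s; let s denote this solubility.
Ksp = [Ba²⁺][F⁻]^2 = s · (2s)^2 = 4s^3
4s^3 = 1.58×10⁻⁶  ⇒  s^3 = 3.95×10⁻⁷
Taking the 3rd root, s = 7.34×10⁻³ mol/L.

7.34×10⁻³ M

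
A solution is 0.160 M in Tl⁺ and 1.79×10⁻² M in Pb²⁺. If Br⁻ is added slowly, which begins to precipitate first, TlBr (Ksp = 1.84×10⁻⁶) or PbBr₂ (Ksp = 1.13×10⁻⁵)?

Precipitation begins when Q = Ksp.
For TlBr: [Br⁻] = (Ksp/[Tl⁺]) = 1.15×10⁻⁵ M
For PbBr₂: [Br⁻] = (Ksp/[Pb²⁺])^(1/2) = 2.51×10⁻² M
The smaller threshold [Br⁻] is reached first, so TlBr precipitates first.

TlBr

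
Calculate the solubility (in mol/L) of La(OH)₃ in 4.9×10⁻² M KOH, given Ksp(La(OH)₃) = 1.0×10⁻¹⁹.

8.5×10⁻¹⁶ M

La(OH)₃(s) ⇌ La³⁺(aq) + 3 OH⁻(aq)
The solution already contains OH⁻ at 4.9×10⁻² M. Let s be the molar solubility of La(OH)₃.
[OH⁻] ≈ 4.9×10⁻² M (common ion dominates); [La³⁺] = s.
Ksp = [La³⁺][OH⁻]^3 = s(4.9×10⁻²)^3
s = 1.0×10⁻¹⁹ / (4.9×10⁻²)^3 = 8.5×10⁻¹⁶
s = 8.5×10⁻¹⁶ M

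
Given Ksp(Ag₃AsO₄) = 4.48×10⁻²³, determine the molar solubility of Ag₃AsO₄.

Ag₃AsO₄(s) ⇌ 3 Ag⁺(aq) + AsO₄³⁻(aq)
If s mol/L of Ag₃AsO₄ dissolves, [Ag⁺] = 3s and [AsO₄³⁻] = s.
Ksp = [Ag⁺]^3[AsO₄³⁻] = (3s)^3 · s = 27s^4
27s^4 = 4.48×10⁻²³  ⇒  s^4 = 1.66×10⁻²⁴
s = 1.13×10⁻⁶ M

1.13×10⁻⁶ M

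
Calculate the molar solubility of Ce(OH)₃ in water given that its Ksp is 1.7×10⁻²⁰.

5.0×10⁻⁶ M

Ce(OH)₃(s) ⇌ Ce³⁺(aq) + 3 OH⁻(aq)
For each mole of Ce(OH)₃ that dissolves per liter, [Ce³⁺] = s and [OH⁻] = 3s; let s denote this solubility.
Ksp = [Ce³⁺][OH⁻]^3 = s · (3s)^3 = 27s^4
27s^4 = 1.7×10⁻²⁰  ⇒  s^4 = 6.3×10⁻²²
s = (6.3×10⁻²²)^(1/4) = 5.0×10⁻⁶ mol L⁻¹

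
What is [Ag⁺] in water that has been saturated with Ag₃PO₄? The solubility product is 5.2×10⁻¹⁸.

Ag₃PO₄(s) ⇌ 3 Ag⁺(aq) + PO₄³⁻(aq)
If s mol/L of Ag₃PO₄ dissolves, [Ag⁺] = 3s and [PO₄³⁻] = s.
Ksp = [Ag⁺]^3[PO₄³⁻] = (3s)^3 · s = 27s^4 = 5.2×10⁻¹⁸
s = 2.1×10⁻⁵ mol/L
[Ag⁺] = 3s = 6.3×10⁻⁵ mol/L

6.3×10⁻⁵ M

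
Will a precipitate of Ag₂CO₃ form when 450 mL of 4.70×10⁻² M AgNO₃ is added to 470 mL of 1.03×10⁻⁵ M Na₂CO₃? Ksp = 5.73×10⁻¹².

Yes

The combined volume is 920 mL.
[Ag⁺] = (4.70×10⁻²)(450)/920 = 2.30×10⁻² M
[CO₃²⁻] = (1.03×10⁻⁵)(470)/920 = 5.26×10⁻⁶ M
Q = [Ag⁺]^2[CO₃²⁻] = 2.78×10⁻⁹
Because Q > Ksp (2.78×10⁻⁹ vs 5.73×10⁻¹²), a precipitate of Ag₂CO₃ forms.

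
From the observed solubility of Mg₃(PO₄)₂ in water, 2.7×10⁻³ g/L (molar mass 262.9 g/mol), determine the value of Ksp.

s = (2.7×10⁻³ g L⁻¹)/(262.9 g mol⁻¹) = 1.027×10⁻⁵ M
Mg₃(PO₄)₂(s) ⇌ 3 Mg²⁺(aq) + 2 PO₄³⁻(aq)
If s mol/L of Mg₃(PO₄)₂ dissolves, [Mg²⁺] = 3s and [PO₄³⁻] = 2s.
Ksp = [Mg²⁺]^3[PO₄³⁻]^2 = (3s)^3 · (2s)^2 = 108s^5
Ksp = 108 × (1.027×10⁻⁵)^5 = 1.2×10⁻²³

Ksp = 1.2×10⁻²³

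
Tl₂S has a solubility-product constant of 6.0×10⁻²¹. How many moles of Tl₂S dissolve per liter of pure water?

1.1×10⁻⁷ M

Tl₂S(s) ⇌ 2 Tl⁺(aq) + S²⁻(aq)
If s mol/L of Tl₂S dissolves, [Tl⁺] = 2s and [S²⁻] = s.
Ksp = [Tl⁺]^2[S²⁻] = (2s)^2 · s = 4s^3
4s^3 = 6.0×10⁻²¹  ⇒  s^3 = 1.5×10⁻²¹
s = 1.1×10⁻⁷ mol/L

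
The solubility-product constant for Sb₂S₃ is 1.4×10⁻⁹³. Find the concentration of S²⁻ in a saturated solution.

3.2×10⁻¹⁹ M

Sb₂S₃(s) ⇌ 2 Sb³⁺(aq) + 3 S²⁻(aq)
Call the molar solubility s, so that [Sb³⁺] = 2s and [S²⁻] = 3s.
Ksp = [Sb³⁺]^2[S²⁻]^3 = (2s)^2 · (3s)^3 = 108s^5 = 1.4×10⁻⁹³
s = 1.1×10⁻¹⁹ mol L⁻¹
[S²⁻] = 3s = 3.2×10⁻¹⁹ mol L⁻¹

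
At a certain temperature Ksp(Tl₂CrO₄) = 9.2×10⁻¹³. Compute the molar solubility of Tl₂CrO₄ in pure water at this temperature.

Tl₂CrO₄(s) ⇌ 2 Tl⁺(aq) + CrO₄²⁻(aq)
If s mol/L of Tl₂CrO₄ dissolves, [Tl⁺] = 2s and [CrO₄²⁻] = s.
Ksp = [Tl⁺]^2[CrO₄²⁻] = (2s)^2 · s = 4s^3
4s^3 = 9.2×10⁻¹³  ⇒  s^3 = 2.3×10⁻¹³
s = (2.3×10⁻¹³)^(1/3) = 6.1×10⁻⁵ M

6.1×10⁻⁵ M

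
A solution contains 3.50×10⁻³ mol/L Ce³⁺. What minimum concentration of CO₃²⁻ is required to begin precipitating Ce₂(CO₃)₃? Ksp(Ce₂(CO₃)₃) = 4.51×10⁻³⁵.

1.54×10⁻¹⁰ M

The threshold for precipitation is Q = Ksp.
Ce₂(CO₃)₃(s) ⇌ 2 Ce³⁺(aq) + 3 CO₃²⁻(aq)
Ksp = [Ce³⁺]^2[CO₃²⁻]^3 = [CO₃²⁻]^3(3.50×10⁻³)^2
[CO₃²⁻]^3 = 4.51×10⁻³⁵ / (3.50×10⁻³)^2 = 3.68×10⁻³⁰
[CO₃²⁻] = 1.54×10⁻¹⁰ mol/L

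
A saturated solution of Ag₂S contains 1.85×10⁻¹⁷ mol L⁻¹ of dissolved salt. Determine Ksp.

Ag₂S(s) ⇌ 2 Ag⁺(aq) + S²⁻(aq)
If s mol/L of Ag₂S dissolves, [Ag⁺] = 2s and [S²⁻] = s.
Ksp = [Ag⁺]^2[S²⁻] = (2s)^2 · s = 4s^3
Ksp = 4 × (1.85×10⁻¹⁷)^3 = 2.53×10⁻⁵⁰

Ksp = 2.53×10⁻⁵⁰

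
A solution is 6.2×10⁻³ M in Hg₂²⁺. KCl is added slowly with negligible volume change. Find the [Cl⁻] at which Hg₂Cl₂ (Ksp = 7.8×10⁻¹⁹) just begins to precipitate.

Precipitation begins when Q = Ksp.
Hg₂Cl₂(s) ⇌ Hg₂²⁺(aq) + 2 Cl⁻(aq)
Ksp = [Hg₂²⁺][Cl⁻]^2 = [Cl⁻]^2(6.2×10⁻³)
[Cl⁻]^2 = 7.8×10⁻¹⁹ / (6.2×10⁻³) = 1.3×10⁻¹⁶
[Cl⁻] = 1.1×10⁻⁸ M

1.1×10⁻⁸ M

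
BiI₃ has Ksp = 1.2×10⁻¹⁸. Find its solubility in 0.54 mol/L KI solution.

7.6×10⁻¹⁸ M

BiI₃(s) ⇌ Bi³⁺(aq) + 3 I⁻(aq)
The solution already contains I⁻ at 0.54 mol/L. Let s be the molar solubility of BiI₃.
[I⁻] ≈ 0.54 mol/L (common ion dominates); [Bi³⁺] = s.
Ksp = [Bi³⁺][I⁻]^3 = s(0.54)^3
s = 1.2×10⁻¹⁸ / (0.54)^3 = 7.6×10⁻¹⁸
s = 7.6×10⁻¹⁸ mol/L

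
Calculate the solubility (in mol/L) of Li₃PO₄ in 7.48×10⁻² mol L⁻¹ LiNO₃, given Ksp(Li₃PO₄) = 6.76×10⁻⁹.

1.62×10⁻⁵ M

Li₃PO₄(s) ⇌ 3 Li⁺(aq) + PO₄³⁻(aq)
The solution already contains Li⁺ at 7.48×10⁻² mol L⁻¹. Let s be the molar solubility of Li₃PO₄.
[Li⁺] ≈ 7.48×10⁻² mol L⁻¹ (common ion dominates); [PO₄³⁻] = s.
Ksp = [Li⁺]^3[PO₄³⁻] = (7.48×10⁻²)^3s
s = 6.76×10⁻⁹ / (7.48×10⁻²)^3 = 1.62×10⁻⁵
s = 1.62×10⁻⁵ mol L⁻¹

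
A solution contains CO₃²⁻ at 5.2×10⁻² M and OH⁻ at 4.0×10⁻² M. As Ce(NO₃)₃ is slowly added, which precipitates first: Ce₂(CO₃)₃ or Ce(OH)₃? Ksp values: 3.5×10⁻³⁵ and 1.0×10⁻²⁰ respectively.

Ce(OH)₃

Precipitation begins when Q = Ksp.
For Ce₂(CO₃)₃: [Ce³⁺] = (Ksp/[CO₃²⁻]^3)^(1/2) = 5.0×10⁻¹⁶ M
For Ce(OH)₃: [Ce³⁺] = (Ksp/[OH⁻]^3) = 1.6×10⁻¹⁶ M
The smaller threshold [Ce³⁺] is reached first, so Ce(OH)₃ precipitates first.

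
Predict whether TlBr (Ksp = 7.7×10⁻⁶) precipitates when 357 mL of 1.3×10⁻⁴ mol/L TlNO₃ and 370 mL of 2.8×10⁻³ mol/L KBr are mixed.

The combined volume is 727 mL.
[Tl⁺] = (1.3×10⁻⁴)(357)/727 = 6.4×10⁻⁵ mol/L
[Br⁻] = (2.8×10⁻³)(370)/727 = 1.4×10⁻³ mol/L
Q = [Tl⁺][Br⁻] = 9.1×10⁻⁸
Q = 9.1×10⁻⁸ < Ksp = 7.7×10⁻⁶, so the solution is unsaturated and no precipitate forms.

No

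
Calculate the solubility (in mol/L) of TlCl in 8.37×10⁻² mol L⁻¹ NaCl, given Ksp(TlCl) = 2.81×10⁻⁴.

3.36×10⁻³ M

TlCl(s) ⇌ Tl⁺(aq) + Cl⁻(aq)
The solution already contains Cl⁻ at 8.37×10⁻² mol L⁻¹. Let s be the molar solubility of TlCl.
[Cl⁻] ≈ 8.37×10⁻² mol L⁻¹ (common ion dominates); [Tl⁺] = s.
Ksp = [Tl⁺][Cl⁻] = s(8.37×10⁻²)
s = 2.81×10⁻⁴ / (8.37×10⁻²) = 3.36×10⁻³
s = 3.36×10⁻³ mol L⁻¹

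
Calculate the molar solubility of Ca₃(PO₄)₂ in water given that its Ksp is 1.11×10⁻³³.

1.01×10⁻⁷ M

Ca₃(PO₄)₂(s) ⇌ 3 Ca²⁺(aq) + 2 PO₄³⁻(aq)
If s mol/L of Ca₃(PO₄)₂ dissolves, [Ca²⁺] = 3s and [PO₄³⁻] = 2s.
Ksp = [Ca²⁺]^3[PO₄³⁻]^2 = (3s)^3 · (2s)^2 = 108s^5
108s^5 = 1.11×10⁻³³  ⇒  s^5 = 1.03×10⁻³⁵
s = (1.03×10⁻³⁵)^(1/5) = 1.01×10⁻⁷ mol/L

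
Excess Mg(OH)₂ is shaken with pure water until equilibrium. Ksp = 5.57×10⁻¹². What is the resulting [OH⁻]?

Mg(OH)₂(s) ⇌ Mg²⁺(aq) + 2 OH⁻(aq)
Call the molar solubility s, so that [Mg²⁺] = s and [OH⁻] = 2s.
Ksp = [Mg²⁺][OH⁻]^2 = s · (2s)^2 = 4s^3 = 5.57×10⁻¹²
s = 1.12×10⁻⁴ mol L⁻¹
[OH⁻] = 2s = 2.23×10⁻⁴ mol L⁻¹

2.23×10⁻⁴ M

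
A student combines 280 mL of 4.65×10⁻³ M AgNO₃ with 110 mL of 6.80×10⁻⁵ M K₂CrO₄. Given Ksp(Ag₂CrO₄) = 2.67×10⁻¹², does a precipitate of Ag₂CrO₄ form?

Yes

After mixing, V = 280 mL + 110 mL = 390 mL.
[Ag⁺] = (4.65×10⁻³)(280)/390 = 3.34×10⁻³ M
[CrO₄²⁻] = (6.80×10⁻⁵)(110)/390 = 1.92×10⁻⁵ M
Q = [Ag⁺]^2[CrO₄²⁻] = 2.14×10⁻¹⁰
Q = 2.14×10⁻¹⁰ > Ksp = 2.67×10⁻¹², so the solution is supersaturated and Ag₂CrO₄ precipitates.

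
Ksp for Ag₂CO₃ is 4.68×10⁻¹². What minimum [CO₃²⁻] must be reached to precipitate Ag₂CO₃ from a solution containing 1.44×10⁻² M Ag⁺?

A salt starts to precipitate once the ion product Q reaches its Ksp.
Ag₂CO₃(s) ⇌ 2 Ag⁺(aq) + CO₃²⁻(aq)
Ksp = [Ag⁺]^2[CO₃²⁻] = [CO₃²⁻](1.44×10⁻²)^2
[CO₃²⁻] = 4.68×10⁻¹² / (1.44×10⁻²)^2 = 2.26×10⁻⁸
[CO₃²⁻] = 2.26×10⁻⁸ M

2.26×10⁻⁸ M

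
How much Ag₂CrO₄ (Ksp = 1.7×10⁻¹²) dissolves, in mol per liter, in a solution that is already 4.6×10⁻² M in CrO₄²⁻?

3.0×10⁻⁶ M

Ag₂CrO₄(s) ⇌ 2 Ag⁺(aq) + CrO₄²⁻(aq)
Let s be the solubility of Ag₂CrO₄ here. The common ion gives [CrO₄²⁻] ≈ 4.6×10⁻² M, and [Ag⁺] = 2s.
Ksp = [Ag⁺]^2[CrO₄²⁻] = (2s)^2(4.6×10⁻²)
(2s)^2 = 1.7×10⁻¹² / (4.6×10⁻²) = 3.7×10⁻¹¹
s = 3.0×10⁻⁶ M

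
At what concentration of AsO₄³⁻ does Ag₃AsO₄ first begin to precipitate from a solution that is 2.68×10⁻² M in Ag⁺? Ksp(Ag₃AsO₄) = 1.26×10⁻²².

The threshold for precipitation is Q = Ksp.
Ag₃AsO₄(s) ⇌ 3 Ag⁺(aq) + AsO₄³⁻(aq)
Ksp = [Ag⁺]^3[AsO₄³⁻] = [AsO₄³⁻](2.68×10⁻²)^3
[AsO₄³⁻] = 1.26×10⁻²² / (2.68×10⁻²)^3 = 6.55×10⁻¹⁸
[AsO₄³⁻] = 6.55×10⁻¹⁸ M

6.55×10⁻¹⁸ M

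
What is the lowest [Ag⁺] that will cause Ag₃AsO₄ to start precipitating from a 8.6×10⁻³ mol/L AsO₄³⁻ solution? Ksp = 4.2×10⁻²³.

Precipitation of each salt begins when its ion product equals Ksp.
Ag₃AsO₄(s) ⇌ 3 Ag⁺(aq) + AsO₄³⁻(aq)
Ksp = [Ag⁺]^3[AsO₄³⁻] = [Ag⁺]^3(8.6×10⁻³)
[Ag⁺]^3 = 4.2×10⁻²³ / (8.6×10⁻³) = 4.9×10⁻²¹
[Ag⁺] = 1.7×10⁻⁷ mol/L

1.7×10⁻⁷ M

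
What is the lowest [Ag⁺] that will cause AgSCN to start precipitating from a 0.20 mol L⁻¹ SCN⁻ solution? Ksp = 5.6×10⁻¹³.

Precipitation of each salt begins when its ion product equals Ksp.
AgSCN(s) ⇌ Ag⁺(aq) + SCN⁻(aq)
Ksp = [Ag⁺][SCN⁻] = [Ag⁺](0.20)
[Ag⁺] = 5.6×10⁻¹³ / (0.20) = 2.8×10⁻¹²
[Ag⁺] = 2.8×10⁻¹² mol L⁻¹

2.8×10⁻¹² M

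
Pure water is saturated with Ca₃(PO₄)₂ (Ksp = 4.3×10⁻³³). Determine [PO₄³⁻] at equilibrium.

Ca₃(PO₄)₂(s) ⇌ 3 Ca²⁺(aq) + 2 PO₄³⁻(aq)
With molar solubility s: [Ca²⁺] = 3s, [PO₄³⁻] = 2s.
Ksp = [Ca²⁺]^3[PO₄³⁻]^2 = (3s)^3 · (2s)^2 = 108s^5 = 4.3×10⁻³³
s = 1.3×10⁻⁷ mol L⁻¹
[PO₄³⁻] = 2s = 2.6×10⁻⁷ mol L⁻¹

2.6×10⁻⁷ M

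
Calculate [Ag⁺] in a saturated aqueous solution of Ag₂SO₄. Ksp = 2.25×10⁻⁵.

3.56×10⁻² M

Ag₂SO₄(s) ⇌ 2 Ag⁺(aq) + SO₄²⁻(aq)
If s mol/L of Ag₂SO₄ dissolves, [Ag⁺] = 2s and [SO₄²⁻] = s.
Ksp = [Ag⁺]^2[SO₄²⁻] = (2s)^2 · s = 4s^3 = 2.25×10⁻⁵
s = 1.78×10⁻² mol/L
[Ag⁺] = 2s = 3.56×10⁻² mol/L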